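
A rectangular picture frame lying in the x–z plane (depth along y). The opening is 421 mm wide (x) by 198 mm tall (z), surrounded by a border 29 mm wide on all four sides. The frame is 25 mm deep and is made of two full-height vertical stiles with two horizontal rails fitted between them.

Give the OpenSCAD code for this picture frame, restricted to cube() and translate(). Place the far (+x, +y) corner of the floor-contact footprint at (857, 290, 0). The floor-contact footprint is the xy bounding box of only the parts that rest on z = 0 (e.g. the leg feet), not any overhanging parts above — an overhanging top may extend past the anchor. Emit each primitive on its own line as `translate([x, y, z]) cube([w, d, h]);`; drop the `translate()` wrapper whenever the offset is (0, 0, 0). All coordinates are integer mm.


translate([378, 265, 0]) cube([29, 25, 256]);
translate([828, 265, 0]) cube([29, 25, 256]);
translate([407, 265, 0]) cube([421, 25, 29]);
translate([407, 265, 227]) cube([421, 25, 29]);


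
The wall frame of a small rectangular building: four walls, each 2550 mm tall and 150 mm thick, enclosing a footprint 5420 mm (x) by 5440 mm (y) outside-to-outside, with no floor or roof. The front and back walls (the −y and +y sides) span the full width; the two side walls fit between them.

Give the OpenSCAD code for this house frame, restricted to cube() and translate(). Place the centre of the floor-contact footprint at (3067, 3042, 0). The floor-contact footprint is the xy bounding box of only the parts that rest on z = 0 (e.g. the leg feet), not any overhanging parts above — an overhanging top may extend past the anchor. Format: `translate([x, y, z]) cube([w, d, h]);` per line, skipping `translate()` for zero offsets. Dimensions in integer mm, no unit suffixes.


translate([357, 322, 0]) cube([5420, 150, 2550]);
translate([357, 5612, 0]) cube([5420, 150, 2550]);
translate([357, 472, 0]) cube([150, 5140, 2550]);
translate([5627, 472, 0]) cube([150, 5140, 2550]);


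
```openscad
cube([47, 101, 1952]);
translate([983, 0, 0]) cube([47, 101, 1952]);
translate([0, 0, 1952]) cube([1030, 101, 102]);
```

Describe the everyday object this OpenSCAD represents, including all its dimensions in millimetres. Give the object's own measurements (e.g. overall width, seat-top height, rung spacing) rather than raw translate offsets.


A door frame. The clear opening is 936 mm wide and 1952 mm high. Two 47 mm wide jambs, 101 mm deep, stand either side of the opening from the floor to the top of the opening. A 102 mm thick head sits across the top of both jambs, spanning the full outside width of the frame.


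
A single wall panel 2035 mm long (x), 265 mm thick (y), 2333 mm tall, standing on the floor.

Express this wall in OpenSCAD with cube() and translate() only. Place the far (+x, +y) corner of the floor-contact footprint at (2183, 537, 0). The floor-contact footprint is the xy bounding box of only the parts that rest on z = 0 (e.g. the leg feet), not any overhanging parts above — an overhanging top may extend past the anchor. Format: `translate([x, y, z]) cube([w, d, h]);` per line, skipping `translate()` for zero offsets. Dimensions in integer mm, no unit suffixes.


translate([148, 272, 0]) cube([2035, 265, 2333]);


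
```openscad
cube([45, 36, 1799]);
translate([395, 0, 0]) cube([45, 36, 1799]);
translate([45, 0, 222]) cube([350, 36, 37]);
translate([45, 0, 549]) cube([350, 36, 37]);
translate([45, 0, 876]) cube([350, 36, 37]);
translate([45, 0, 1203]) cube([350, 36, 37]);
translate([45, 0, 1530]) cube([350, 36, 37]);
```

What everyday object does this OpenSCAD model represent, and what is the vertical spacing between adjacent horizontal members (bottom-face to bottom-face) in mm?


A ladder. The rung spacing is 327 mm.

Two tall 45×36 posts with 5 short bars between them — a ladder. Adjacent rungs sit at z = 222 and z = 549, so the spacing is 549 − 222 = 327 mm.


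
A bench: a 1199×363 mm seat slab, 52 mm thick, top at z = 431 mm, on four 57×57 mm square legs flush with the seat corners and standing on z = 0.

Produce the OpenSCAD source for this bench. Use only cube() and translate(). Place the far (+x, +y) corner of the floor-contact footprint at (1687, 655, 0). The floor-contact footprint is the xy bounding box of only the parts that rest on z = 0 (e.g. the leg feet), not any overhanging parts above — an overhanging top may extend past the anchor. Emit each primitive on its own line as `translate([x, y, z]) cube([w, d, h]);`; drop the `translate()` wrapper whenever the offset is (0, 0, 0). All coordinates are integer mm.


translate([488, 292, 379]) cube([1199, 363, 52]);
translate([488, 292, 0]) cube([57, 57, 379]);
translate([488, 598, 0]) cube([57, 57, 379]);
translate([1630, 292, 0]) cube([57, 57, 379]);
translate([1630, 598, 0]) cube([57, 57, 379]);


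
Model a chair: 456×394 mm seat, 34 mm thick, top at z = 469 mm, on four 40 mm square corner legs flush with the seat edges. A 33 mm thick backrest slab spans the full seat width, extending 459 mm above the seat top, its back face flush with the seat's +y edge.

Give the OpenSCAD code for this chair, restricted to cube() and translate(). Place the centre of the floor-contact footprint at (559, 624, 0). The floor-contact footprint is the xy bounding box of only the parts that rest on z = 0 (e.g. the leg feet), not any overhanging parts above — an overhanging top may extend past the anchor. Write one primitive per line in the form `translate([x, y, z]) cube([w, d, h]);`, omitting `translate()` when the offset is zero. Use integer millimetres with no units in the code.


translate([331, 427, 435]) cube([456, 394, 34]);
translate([331, 427, 0]) cube([40, 40, 435]);
translate([747, 427, 0]) cube([40, 40, 435]);
translate([331, 781, 0]) cube([40, 40, 435]);
translate([747, 781, 0]) cube([40, 40, 435]);
translate([331, 788, 469]) cube([456, 33, 459]);


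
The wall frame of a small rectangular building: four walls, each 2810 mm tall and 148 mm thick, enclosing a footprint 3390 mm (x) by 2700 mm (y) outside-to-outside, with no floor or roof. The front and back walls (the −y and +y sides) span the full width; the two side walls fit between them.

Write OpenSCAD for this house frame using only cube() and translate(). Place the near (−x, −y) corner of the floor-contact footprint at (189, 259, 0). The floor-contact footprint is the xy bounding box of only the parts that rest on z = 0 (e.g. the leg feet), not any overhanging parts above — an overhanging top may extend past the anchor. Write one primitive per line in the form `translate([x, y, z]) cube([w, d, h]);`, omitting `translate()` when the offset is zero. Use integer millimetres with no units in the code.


translate([189, 259, 0]) cube([3390, 148, 2810]);
translate([189, 2811, 0]) cube([3390, 148, 2810]);
translate([189, 407, 0]) cube([148, 2404, 2810]);
translate([3431, 407, 0]) cube([148, 2404, 2810]);


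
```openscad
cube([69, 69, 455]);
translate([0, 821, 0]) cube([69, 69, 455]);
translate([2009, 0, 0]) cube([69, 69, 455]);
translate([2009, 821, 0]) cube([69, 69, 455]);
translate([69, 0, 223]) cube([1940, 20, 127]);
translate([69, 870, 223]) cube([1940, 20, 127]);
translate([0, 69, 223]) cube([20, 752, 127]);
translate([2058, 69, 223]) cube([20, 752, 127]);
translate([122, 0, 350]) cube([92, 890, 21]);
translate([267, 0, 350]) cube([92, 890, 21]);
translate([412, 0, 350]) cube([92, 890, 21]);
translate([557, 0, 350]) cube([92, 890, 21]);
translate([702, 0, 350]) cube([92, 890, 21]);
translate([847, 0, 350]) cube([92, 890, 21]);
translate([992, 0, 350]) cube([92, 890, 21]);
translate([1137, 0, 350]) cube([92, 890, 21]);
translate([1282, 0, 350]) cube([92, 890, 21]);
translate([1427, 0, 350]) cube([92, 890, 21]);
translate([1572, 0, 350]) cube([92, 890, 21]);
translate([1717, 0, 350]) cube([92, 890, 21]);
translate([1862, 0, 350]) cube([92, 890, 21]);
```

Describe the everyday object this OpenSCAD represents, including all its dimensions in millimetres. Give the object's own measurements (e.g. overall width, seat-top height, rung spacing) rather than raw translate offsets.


A bed frame 2078 mm long (x) by 890 mm wide (y). Four 69×69 mm corner posts, 455 mm tall, at the corners of the footprint. Four rails of 20 mm thickness and 127 mm height run between adjacent posts with their undersides at z = 223 mm, their outer faces flush with the outside of the frame (the two x-running rails run between the posts' inner faces; the two y-running rails run between the posts' inner faces). 13 slats, each 92 mm wide (x) and 21 mm thick, lie across the top of the two x-running rails, running the full 890 mm width of the frame in y; along x they sit between the end posts with a 53 mm gap after the −x posts and between neighbouring slats, leaving 55 mm before the +x posts.


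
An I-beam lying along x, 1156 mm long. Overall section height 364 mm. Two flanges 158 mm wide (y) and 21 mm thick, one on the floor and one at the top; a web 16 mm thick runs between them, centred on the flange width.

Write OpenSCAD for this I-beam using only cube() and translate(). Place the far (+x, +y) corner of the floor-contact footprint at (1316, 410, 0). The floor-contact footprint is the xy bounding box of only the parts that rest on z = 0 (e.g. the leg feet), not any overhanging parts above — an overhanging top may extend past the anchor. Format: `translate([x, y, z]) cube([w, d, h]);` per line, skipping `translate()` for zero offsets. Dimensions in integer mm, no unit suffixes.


translate([160, 252, 0]) cube([1156, 158, 21]);
translate([160, 323, 21]) cube([1156, 16, 322]);
translate([160, 252, 343]) cube([1156, 158, 21]);


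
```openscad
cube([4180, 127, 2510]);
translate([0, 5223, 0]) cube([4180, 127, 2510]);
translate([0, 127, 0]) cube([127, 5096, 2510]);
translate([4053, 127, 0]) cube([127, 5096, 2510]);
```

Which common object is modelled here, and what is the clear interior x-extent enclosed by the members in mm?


A house (or room) frame. The interior width is 3926 mm.

Four 2510 mm walls enclosing a rectangle with no floor or roof — a room or house frame. Outside width is 4180 mm and wall thickness is 127 mm, so the interior width is 4180 − 2 × 127 = 3926 mm.


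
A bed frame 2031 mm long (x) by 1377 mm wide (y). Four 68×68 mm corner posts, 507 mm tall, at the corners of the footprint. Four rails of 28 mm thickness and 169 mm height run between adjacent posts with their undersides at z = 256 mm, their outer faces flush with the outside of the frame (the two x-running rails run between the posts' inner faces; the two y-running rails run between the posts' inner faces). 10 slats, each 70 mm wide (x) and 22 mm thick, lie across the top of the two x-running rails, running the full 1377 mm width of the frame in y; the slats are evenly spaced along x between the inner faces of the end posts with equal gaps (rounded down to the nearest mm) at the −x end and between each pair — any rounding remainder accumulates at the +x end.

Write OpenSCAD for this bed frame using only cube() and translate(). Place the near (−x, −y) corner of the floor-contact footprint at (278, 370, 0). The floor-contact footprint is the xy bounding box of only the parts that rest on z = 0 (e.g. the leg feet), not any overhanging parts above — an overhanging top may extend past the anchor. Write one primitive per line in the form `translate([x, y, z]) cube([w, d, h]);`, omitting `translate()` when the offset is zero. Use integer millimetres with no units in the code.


translate([278, 370, 0]) cube([68, 68, 507]);
translate([278, 1679, 0]) cube([68, 68, 507]);
translate([2241, 370, 0]) cube([68, 68, 507]);
translate([2241, 1679, 0]) cube([68, 68, 507]);
translate([346, 370, 256]) cube([1895, 28, 169]);
translate([346, 1719, 256]) cube([1895, 28, 169]);
translate([278, 438, 256]) cube([28, 1241, 169]);
translate([2281, 438, 256]) cube([28, 1241, 169]);
translate([454, 370, 425]) cube([70, 1377, 22]);
translate([632, 370, 425]) cube([70, 1377, 22]);
translate([810, 370, 425]) cube([70, 1377, 22]);
translate([988, 370, 425]) cube([70, 1377, 22]);
translate([1166, 370, 425]) cube([70, 1377, 22]);
translate([1344, 370, 425]) cube([70, 1377, 22]);
translate([1522, 370, 425]) cube([70, 1377, 22]);
translate([1700, 370, 425]) cube([70, 1377, 22]);
translate([1878, 370, 425]) cube([70, 1377, 22]);
translate([2056, 370, 425]) cube([70, 1377, 22]);


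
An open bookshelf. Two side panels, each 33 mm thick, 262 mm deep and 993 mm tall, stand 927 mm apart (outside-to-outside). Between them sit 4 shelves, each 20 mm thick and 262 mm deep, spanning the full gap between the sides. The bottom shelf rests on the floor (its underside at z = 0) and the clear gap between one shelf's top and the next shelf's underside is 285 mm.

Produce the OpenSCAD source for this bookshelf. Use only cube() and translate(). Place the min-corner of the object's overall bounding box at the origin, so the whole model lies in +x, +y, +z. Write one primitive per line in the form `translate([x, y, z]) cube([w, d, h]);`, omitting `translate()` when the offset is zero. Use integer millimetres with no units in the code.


cube([33, 262, 993]);
translate([894, 0, 0]) cube([33, 262, 993]);
translate([33, 0, 0]) cube([861, 262, 20]);
translate([33, 0, 305]) cube([861, 262, 20]);
translate([33, 0, 610]) cube([861, 262, 20]);
translate([33, 0, 915]) cube([861, 262, 20]);


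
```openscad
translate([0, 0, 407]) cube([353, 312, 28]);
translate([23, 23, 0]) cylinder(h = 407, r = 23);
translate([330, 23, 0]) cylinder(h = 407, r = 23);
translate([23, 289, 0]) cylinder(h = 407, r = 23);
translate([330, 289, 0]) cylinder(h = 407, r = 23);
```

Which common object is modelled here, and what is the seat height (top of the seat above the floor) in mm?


A stool. The seat height is 435 mm.

A 353×312×28 slab at z = 407 on four corner cylinders — a stool. The seat top is 407 + 28 = 435 mm.


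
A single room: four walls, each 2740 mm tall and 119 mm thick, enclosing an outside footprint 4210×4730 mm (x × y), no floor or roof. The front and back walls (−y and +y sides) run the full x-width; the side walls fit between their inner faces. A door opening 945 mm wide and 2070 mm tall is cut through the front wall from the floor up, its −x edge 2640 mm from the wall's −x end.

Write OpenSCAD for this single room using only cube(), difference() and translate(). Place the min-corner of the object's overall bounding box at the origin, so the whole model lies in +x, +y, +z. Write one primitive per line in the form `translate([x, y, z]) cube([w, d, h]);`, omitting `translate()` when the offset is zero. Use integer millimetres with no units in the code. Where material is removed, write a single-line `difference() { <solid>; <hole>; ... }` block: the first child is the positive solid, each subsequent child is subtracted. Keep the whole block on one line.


difference() { cube([4210, 119, 2740]); translate([2640, 0, 0]) cube([945, 119, 2070]); }
translate([0, 4611, 0]) cube([4210, 119, 2740]);
translate([0, 119, 0]) cube([119, 4492, 2740]);
translate([4091, 119, 0]) cube([119, 4492, 2740]);


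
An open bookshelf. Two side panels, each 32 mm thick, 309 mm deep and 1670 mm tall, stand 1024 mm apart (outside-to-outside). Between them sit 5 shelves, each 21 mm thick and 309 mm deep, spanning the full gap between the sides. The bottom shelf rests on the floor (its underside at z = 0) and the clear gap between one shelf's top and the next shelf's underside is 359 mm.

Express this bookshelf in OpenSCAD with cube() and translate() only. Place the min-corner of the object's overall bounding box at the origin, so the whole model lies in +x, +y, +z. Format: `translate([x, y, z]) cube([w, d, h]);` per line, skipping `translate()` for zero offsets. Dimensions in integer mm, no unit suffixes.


cube([32, 309, 1670]);
translate([992, 0, 0]) cube([32, 309, 1670]);
translate([32, 0, 0]) cube([960, 309, 21]);
translate([32, 0, 380]) cube([960, 309, 21]);
translate([32, 0, 760]) cube([960, 309, 21]);
translate([32, 0, 1140]) cube([960, 309, 21]);
translate([32, 0, 1520]) cube([960, 309, 21]);


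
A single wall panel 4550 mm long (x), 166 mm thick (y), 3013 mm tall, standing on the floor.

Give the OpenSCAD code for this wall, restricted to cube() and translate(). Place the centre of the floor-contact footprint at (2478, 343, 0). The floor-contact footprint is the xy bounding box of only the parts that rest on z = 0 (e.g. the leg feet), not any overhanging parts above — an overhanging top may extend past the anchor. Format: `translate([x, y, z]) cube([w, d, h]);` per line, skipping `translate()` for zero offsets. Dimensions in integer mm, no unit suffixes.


translate([203, 260, 0]) cube([4550, 166, 3013]);


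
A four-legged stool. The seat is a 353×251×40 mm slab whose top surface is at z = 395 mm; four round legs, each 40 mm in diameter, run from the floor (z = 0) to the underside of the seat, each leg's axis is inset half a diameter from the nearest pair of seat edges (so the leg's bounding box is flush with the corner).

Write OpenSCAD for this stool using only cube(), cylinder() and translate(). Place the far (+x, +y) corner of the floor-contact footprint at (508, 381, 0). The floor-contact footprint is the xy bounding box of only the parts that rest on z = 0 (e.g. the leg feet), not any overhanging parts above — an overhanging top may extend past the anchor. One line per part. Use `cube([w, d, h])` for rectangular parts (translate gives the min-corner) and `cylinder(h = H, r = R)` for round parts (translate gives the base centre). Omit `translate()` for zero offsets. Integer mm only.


translate([155, 130, 355]) cube([353, 251, 40]);
translate([175, 150, 0]) cylinder(h = 355, r = 20);
translate([488, 150, 0]) cylinder(h = 355, r = 20);
translate([175, 361, 0]) cylinder(h = 355, r = 20);
translate([488, 361, 0]) cylinder(h = 355, r = 20);


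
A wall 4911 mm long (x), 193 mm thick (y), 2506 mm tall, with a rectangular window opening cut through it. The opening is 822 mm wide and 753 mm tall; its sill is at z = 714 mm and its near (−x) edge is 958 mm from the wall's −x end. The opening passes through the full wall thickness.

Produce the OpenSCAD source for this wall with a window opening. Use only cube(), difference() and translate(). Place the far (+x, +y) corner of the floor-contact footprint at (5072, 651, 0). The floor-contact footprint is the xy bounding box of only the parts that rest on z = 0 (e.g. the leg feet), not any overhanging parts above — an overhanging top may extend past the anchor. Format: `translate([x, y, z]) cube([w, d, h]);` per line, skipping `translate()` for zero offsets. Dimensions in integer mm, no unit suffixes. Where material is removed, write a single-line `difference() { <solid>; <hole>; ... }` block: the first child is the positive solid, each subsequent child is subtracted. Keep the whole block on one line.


difference() { translate([161, 458, 0]) cube([4911, 193, 2506]); translate([1119, 458, 714]) cube([822, 193, 753]); }


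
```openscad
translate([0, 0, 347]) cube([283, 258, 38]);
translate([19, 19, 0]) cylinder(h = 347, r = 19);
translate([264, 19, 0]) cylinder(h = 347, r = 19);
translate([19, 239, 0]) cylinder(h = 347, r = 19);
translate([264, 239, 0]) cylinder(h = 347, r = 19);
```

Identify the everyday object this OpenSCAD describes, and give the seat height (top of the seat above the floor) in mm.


A stool. The seat height is 385 mm.

A 283×258×38 slab at z = 347 on four corner cylinders — a stool. The seat top is 347 + 38 = 385 mm.


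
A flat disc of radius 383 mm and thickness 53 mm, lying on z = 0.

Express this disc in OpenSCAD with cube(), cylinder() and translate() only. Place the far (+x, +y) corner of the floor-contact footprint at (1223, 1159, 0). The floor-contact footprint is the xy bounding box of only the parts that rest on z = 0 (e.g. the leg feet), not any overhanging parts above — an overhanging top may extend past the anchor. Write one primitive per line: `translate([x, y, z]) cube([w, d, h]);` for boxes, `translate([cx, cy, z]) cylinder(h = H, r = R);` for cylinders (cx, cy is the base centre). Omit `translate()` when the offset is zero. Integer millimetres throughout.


translate([840, 776, 0]) cylinder(h = 53, r = 383);


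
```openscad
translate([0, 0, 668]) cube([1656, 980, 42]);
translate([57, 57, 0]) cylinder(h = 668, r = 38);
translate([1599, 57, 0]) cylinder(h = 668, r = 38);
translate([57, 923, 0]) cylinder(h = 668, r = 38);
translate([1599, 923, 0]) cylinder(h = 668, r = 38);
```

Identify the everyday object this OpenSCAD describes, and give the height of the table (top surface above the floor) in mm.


A table. The table height is 710 mm.

A 1656×980×42 slab sits at z = 668 on four Ø76 mm round legs — a table. The top surface is at 668 + 42 = 710 mm.


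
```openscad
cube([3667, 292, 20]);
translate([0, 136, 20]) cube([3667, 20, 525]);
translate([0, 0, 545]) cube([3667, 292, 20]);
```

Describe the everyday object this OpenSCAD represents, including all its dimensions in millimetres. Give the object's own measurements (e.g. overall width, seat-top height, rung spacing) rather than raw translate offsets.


An I-beam lying along x, 3667 mm long. Overall section height 565 mm. Two flanges 292 mm wide (y) and 20 mm thick, one on the floor and one at the top; a web 20 mm thick runs between them, centred on the flange width.


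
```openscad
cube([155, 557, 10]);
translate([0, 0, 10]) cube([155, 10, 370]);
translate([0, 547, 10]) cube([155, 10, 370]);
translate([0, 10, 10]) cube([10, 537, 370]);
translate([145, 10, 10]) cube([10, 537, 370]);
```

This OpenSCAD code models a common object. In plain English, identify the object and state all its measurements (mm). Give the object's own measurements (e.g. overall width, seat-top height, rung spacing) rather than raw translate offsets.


An open-topped rectangular box: outside dimensions 155×557×380 mm, with a uniform wall and base thickness of 10 mm. The base is a full 155×557 slab on the floor; four walls sit on top of the base. The front and back walls (the −y and +y sides) span the full width; the two side walls fit between them.


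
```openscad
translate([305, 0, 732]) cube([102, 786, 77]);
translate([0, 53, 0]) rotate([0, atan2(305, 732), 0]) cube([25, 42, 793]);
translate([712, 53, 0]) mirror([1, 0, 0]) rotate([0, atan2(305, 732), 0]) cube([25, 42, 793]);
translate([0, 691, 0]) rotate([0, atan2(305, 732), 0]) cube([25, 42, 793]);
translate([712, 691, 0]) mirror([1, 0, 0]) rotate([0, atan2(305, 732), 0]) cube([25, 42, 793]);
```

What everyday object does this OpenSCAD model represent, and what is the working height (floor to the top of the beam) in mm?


A sawhorse. The overall height is 809 mm.

A beam across two mirrored pairs of raked legs — a sawhorse. The beam's underside is at z = 732 (matching the legs' vertical rise in atan2(305, 732)) and the beam is 77 mm tall, so its top is at 732 + 77 = 809 mm. The raked legs top out at the beam's underside, so that is the highest point.


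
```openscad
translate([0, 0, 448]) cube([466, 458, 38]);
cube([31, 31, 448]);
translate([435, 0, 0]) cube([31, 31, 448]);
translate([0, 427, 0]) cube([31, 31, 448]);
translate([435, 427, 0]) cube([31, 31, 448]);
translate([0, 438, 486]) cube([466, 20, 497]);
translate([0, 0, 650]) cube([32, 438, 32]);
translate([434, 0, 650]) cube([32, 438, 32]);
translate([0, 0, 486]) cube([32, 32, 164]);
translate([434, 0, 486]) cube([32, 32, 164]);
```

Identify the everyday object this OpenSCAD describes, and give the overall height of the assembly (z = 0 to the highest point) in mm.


A chair. The overall height is 983 mm.

A slab on four corner posts with a tall panel at the back — a chair. The seat slab sits at z = 448 with thickness 38, and the 497 mm backrest starts at the seat top, so the overall height is 448 + 38 + 497 = 983 mm.


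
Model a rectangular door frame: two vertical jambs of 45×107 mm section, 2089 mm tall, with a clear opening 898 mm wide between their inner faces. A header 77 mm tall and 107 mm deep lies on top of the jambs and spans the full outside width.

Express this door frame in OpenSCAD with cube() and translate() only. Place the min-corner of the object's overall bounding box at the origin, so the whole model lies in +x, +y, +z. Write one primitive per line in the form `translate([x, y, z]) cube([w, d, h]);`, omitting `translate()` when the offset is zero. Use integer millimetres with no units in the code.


cube([45, 107, 2089]);
translate([943, 0, 0]) cube([45, 107, 2089]);
translate([0, 0, 2089]) cube([988, 107, 77]);


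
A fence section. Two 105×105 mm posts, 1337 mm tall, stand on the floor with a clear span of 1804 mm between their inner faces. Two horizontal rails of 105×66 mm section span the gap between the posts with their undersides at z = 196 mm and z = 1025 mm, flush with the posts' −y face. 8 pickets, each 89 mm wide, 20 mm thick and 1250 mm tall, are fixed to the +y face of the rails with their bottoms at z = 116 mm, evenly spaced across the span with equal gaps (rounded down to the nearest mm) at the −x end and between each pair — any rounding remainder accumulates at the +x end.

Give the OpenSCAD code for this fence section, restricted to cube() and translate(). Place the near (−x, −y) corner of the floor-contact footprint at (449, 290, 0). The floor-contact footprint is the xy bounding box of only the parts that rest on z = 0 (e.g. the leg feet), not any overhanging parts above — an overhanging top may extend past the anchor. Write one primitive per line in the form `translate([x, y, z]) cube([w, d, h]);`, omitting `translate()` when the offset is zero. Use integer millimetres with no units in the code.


translate([449, 290, 0]) cube([105, 105, 1337]);
translate([2358, 290, 0]) cube([105, 105, 1337]);
translate([554, 290, 196]) cube([1804, 105, 66]);
translate([554, 290, 1025]) cube([1804, 105, 66]);
translate([675, 395, 116]) cube([89, 20, 1250]);
translate([885, 395, 116]) cube([89, 20, 1250]);
translate([1095, 395, 116]) cube([89, 20, 1250]);
translate([1305, 395, 116]) cube([89, 20, 1250]);
translate([1515, 395, 116]) cube([89, 20, 1250]);
translate([1725, 395, 116]) cube([89, 20, 1250]);
translate([1935, 395, 116]) cube([89, 20, 1250]);
translate([2145, 395, 116]) cube([89, 20, 1250]);


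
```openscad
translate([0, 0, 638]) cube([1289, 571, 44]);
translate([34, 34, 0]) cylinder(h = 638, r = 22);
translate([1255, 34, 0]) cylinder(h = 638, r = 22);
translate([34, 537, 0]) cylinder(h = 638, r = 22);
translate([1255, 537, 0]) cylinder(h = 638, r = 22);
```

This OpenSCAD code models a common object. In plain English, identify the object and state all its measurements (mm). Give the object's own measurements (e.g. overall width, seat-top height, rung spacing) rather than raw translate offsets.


A rectangular dining table. The top is 1289×571×44 mm with its upper surface at z = 682 mm. It stands on four round legs of 44 mm diameter, each leg's bounding box inset 12 mm from the nearest pair of top edges, running from the floor to the underside of the top.


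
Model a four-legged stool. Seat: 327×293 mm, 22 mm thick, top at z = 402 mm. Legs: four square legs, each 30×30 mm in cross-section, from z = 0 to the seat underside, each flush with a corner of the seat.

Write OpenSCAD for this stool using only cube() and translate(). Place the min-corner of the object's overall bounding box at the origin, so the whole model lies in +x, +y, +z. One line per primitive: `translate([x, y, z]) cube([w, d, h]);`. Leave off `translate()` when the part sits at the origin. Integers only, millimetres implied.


// leg_h = 402 - 22 = 380
translate([0, 0, 380]) cube([327, 293, 22]);
cube([30, 30, 380]);
translate([297, 0, 0]) cube([30, 30, 380]);
translate([0, 263, 0]) cube([30, 30, 380]);
translate([297, 263, 0]) cube([30, 30, 380]);


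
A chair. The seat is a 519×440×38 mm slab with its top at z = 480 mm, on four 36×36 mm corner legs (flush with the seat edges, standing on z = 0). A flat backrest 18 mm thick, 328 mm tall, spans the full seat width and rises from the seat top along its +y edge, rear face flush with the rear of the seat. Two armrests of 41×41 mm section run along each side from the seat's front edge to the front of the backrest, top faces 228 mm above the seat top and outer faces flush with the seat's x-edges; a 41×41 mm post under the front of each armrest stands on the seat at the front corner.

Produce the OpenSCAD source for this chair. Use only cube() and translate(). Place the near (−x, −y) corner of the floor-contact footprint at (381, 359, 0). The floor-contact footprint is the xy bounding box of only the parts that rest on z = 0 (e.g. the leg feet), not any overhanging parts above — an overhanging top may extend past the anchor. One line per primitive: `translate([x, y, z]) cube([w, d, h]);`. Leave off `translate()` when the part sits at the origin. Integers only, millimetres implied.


translate([381, 359, 442]) cube([519, 440, 38]);
translate([381, 359, 0]) cube([36, 36, 442]);
translate([864, 359, 0]) cube([36, 36, 442]);
translate([381, 763, 0]) cube([36, 36, 442]);
translate([864, 763, 0]) cube([36, 36, 442]);
translate([381, 781, 480]) cube([519, 18, 328]);
translate([381, 359, 667]) cube([41, 422, 41]);
translate([859, 359, 667]) cube([41, 422, 41]);
translate([381, 359, 480]) cube([41, 41, 187]);
translate([859, 359, 480]) cube([41, 41, 187]);


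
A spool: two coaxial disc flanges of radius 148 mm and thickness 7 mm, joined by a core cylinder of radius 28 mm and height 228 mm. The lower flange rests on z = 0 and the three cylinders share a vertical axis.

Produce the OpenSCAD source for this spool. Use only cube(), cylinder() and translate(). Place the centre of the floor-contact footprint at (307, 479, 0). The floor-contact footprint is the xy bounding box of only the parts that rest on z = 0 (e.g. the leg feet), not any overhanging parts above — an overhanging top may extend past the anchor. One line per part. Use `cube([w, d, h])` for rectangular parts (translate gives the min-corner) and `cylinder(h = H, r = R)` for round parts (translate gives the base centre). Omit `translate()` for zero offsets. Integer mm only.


translate([307, 479, 0]) cylinder(h = 7, r = 148);
translate([307, 479, 7]) cylinder(h = 228, r = 28);
translate([307, 479, 235]) cylinder(h = 7, r = 148);


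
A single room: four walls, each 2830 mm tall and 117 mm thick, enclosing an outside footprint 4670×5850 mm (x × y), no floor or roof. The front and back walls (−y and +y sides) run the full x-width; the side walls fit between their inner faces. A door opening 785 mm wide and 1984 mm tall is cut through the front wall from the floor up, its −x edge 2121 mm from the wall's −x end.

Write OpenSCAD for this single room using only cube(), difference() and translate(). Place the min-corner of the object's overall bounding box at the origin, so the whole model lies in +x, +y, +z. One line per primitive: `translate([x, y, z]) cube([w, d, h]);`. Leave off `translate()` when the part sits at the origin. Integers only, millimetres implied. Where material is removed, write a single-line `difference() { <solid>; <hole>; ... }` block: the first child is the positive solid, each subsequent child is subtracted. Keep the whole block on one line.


difference() { cube([4670, 117, 2830]); translate([2121, 0, 0]) cube([785, 117, 1984]); }
translate([0, 5733, 0]) cube([4670, 117, 2830]);
translate([0, 117, 0]) cube([117, 5616, 2830]);
translate([4553, 117, 0]) cube([117, 5616, 2830]);


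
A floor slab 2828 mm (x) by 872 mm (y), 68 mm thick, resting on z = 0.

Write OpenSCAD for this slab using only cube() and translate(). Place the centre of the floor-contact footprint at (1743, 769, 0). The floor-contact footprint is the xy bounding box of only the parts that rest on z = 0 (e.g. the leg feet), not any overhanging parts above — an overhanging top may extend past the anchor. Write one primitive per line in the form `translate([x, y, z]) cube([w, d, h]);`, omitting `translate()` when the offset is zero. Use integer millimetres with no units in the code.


translate([329, 333, 0]) cube([2828, 872, 68]);


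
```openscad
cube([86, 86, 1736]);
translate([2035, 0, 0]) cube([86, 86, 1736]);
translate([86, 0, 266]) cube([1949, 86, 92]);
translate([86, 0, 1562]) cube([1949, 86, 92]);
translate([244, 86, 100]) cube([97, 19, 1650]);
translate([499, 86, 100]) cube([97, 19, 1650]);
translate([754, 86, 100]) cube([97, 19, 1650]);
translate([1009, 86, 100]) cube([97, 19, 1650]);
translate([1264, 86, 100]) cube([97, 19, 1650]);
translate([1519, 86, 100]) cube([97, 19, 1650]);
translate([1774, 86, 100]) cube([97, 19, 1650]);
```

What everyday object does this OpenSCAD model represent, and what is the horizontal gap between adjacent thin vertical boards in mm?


A fence section. The picket gap is 158 mm.

Two posts, two rails, 7 pickets — a fence section. Span 1949 mm holds 7 pickets of 97 mm with 8 equal gaps: ⌊(1949 − 7·97) / 8⌋ = 158 mm.


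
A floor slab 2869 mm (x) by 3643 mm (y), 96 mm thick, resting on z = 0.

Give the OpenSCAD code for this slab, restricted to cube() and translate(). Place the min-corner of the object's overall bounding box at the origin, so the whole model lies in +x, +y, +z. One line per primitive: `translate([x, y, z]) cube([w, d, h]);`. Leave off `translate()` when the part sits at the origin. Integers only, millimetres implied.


cube([2869, 3643, 96]);


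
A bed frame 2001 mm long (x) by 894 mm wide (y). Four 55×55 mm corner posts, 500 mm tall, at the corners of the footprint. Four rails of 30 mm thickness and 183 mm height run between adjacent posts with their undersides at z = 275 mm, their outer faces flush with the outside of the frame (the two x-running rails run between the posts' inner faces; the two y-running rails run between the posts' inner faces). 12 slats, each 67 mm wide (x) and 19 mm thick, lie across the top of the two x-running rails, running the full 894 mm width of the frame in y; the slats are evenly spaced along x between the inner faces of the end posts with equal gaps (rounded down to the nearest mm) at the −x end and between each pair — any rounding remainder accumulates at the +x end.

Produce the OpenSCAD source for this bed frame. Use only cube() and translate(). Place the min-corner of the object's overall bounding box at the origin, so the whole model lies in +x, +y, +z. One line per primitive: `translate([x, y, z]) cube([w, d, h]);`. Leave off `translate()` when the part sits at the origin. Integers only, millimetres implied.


// slat z = rail_z + rail_h = 275 + 183 = 458
// slat gap = ⌊(1891 − 12·67) / 13⌋ = 83
cube([55, 55, 500]);
translate([0, 839, 0]) cube([55, 55, 500]);
translate([1946, 0, 0]) cube([55, 55, 500]);
translate([1946, 839, 0]) cube([55, 55, 500]);
translate([55, 0, 275]) cube([1891, 30, 183]);
translate([55, 864, 275]) cube([1891, 30, 183]);
translate([0, 55, 275]) cube([30, 784, 183]);
translate([1971, 55, 275]) cube([30, 784, 183]);
translate([138, 0, 458]) cube([67, 894, 19]);
translate([288, 0, 458]) cube([67, 894, 19]);
translate([438, 0, 458]) cube([67, 894, 19]);
translate([588, 0, 458]) cube([67, 894, 19]);
translate([738, 0, 458]) cube([67, 894, 19]);
translate([888, 0, 458]) cube([67, 894, 19]);
translate([1038, 0, 458]) cube([67, 894, 19]);
translate([1188, 0, 458]) cube([67, 894, 19]);
translate([1338, 0, 458]) cube([67, 894, 19]);
translate([1488, 0, 458]) cube([67, 894, 19]);
translate([1638, 0, 458]) cube([67, 894, 19]);
translate([1788, 0, 458]) cube([67, 894, 19]);


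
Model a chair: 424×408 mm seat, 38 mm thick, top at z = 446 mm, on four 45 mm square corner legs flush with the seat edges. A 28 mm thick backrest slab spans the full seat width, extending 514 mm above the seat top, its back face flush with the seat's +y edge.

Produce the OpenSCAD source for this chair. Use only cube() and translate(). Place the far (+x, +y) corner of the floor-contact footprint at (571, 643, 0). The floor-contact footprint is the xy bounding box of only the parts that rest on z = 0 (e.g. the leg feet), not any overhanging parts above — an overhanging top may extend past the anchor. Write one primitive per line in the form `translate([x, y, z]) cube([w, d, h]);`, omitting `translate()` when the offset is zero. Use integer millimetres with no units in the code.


translate([147, 235, 408]) cube([424, 408, 38]);
translate([147, 235, 0]) cube([45, 45, 408]);
translate([526, 235, 0]) cube([45, 45, 408]);
translate([147, 598, 0]) cube([45, 45, 408]);
translate([526, 598, 0]) cube([45, 45, 408]);
translate([147, 615, 446]) cube([424, 28, 514]);


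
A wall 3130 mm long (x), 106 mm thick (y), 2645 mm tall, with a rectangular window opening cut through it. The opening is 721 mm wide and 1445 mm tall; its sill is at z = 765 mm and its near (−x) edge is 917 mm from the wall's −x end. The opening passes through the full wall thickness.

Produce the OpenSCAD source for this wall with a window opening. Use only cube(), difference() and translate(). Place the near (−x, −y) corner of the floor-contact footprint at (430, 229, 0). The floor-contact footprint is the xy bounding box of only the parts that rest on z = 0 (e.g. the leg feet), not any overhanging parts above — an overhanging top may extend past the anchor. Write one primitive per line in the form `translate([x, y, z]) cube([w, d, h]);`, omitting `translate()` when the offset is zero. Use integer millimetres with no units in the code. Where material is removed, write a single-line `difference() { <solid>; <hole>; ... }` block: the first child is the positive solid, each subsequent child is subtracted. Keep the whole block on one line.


difference() { translate([430, 229, 0]) cube([3130, 106, 2645]); translate([1347, 229, 765]) cube([721, 106, 1445]); }


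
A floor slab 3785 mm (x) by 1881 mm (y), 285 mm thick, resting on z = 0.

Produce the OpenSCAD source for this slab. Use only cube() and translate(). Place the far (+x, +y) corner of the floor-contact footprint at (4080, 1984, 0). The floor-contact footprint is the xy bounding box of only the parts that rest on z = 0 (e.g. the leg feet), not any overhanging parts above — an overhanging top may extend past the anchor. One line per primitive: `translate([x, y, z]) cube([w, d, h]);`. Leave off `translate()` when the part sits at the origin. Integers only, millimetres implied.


translate([295, 103, 0]) cube([3785, 1881, 285]);


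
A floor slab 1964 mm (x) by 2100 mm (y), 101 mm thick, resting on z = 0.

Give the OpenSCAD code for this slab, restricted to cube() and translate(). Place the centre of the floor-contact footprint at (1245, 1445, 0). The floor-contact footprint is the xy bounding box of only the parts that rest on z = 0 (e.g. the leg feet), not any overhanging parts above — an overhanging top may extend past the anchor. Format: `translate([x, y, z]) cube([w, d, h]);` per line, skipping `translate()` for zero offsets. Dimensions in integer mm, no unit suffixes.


translate([263, 395, 0]) cube([1964, 2100, 101]);


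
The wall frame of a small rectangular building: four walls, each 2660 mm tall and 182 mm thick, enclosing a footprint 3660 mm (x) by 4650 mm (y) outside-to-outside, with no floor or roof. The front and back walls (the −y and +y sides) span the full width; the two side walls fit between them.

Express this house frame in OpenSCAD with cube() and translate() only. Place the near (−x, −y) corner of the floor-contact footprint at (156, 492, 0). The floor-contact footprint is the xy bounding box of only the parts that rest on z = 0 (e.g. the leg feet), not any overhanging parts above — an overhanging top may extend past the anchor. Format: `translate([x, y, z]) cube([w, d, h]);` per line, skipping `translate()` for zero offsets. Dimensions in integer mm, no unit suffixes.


translate([156, 492, 0]) cube([3660, 182, 2660]);
translate([156, 4960, 0]) cube([3660, 182, 2660]);
translate([156, 674, 0]) cube([182, 4286, 2660]);
translate([3634, 674, 0]) cube([182, 4286, 2660]);


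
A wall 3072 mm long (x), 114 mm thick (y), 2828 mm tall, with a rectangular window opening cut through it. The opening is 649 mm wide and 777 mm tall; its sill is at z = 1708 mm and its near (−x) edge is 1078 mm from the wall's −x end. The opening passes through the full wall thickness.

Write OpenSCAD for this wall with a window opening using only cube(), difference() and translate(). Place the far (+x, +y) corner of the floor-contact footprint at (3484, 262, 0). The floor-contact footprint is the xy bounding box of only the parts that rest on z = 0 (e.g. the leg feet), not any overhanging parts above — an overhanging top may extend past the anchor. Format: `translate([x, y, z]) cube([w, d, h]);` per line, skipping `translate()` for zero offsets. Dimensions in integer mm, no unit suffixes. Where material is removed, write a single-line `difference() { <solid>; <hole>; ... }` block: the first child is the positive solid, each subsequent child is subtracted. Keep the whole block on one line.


difference() { translate([412, 148, 0]) cube([3072, 114, 2828]); translate([1490, 148, 1708]) cube([649, 114, 777]); }
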